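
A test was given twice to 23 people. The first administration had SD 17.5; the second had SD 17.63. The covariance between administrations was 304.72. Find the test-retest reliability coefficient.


r = cov(X,Y) / (SD_X * SD_Y)
r = 304.72 / (17.5 * 17.63)
r = 304.72 / 308.525
r = 0.9877

0.9877


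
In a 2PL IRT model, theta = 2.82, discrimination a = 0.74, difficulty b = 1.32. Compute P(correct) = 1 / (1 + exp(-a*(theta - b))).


a*(theta - b) = 0.74 * (2.82 - 1.32) = 1.11
exp(-1.11) = 0.3296
P = 1 / (1 + 0.3296)
P = 0.7521

0.7521


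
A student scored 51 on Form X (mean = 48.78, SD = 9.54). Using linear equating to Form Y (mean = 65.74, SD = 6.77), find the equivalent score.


slope = SD_Y / SD_X = 6.77 / 9.54 ~ 0.7096
intercept = mean_Y - slope * mean_X = 65.74 - (6.77 / 9.54) * 48.78 ~ 31.1236
Y = slope * X + intercept. To avoid rounding drift from the rounded slope/intercept, evaluate the equivalent form Y = mean_Y + SD_Y * (X - mean_X) / SD_X at full precision:
Y = 65.74 + 6.77 * (51 - 48.78) / 9.54
Y = 65.74 + 6.77 * 2.22 / 9.54
Y = 65.74 + 15.0294 / 9.54
Y = 65.74 + 1.5754
Y = 67.3154

67.3154


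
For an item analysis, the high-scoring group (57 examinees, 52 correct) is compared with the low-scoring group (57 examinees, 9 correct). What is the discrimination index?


p_upper = 52/57 = 0.9123
p_lower = 9/57 = 0.1579
D = 0.9123 - 0.1579 = 0.7544

0.7544


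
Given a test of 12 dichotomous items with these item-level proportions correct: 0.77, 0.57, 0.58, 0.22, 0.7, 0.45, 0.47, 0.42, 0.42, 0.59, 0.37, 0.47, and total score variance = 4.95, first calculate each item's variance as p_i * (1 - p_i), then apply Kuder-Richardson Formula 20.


For each item, compute p_i * q_i:
  Item 1: 0.77 * 0.23 = 0.1771
  Item 2: 0.57 * 0.43 = 0.2451
  Item 3: 0.58 * 0.42 = 0.2436
  Item 4: 0.22 * 0.78 = 0.1716
  Item 5: 0.7 * 0.3 = 0.21
  Item 6: 0.45 * 0.55 = 0.2475
  Item 7: 0.47 * 0.53 = 0.2491
  Item 8: 0.42 * 0.58 = 0.2436
  Item 9: 0.42 * 0.58 = 0.2436
  Item 10: 0.59 * 0.41 = 0.2419
  Item 11: 0.37 * 0.63 = 0.2331
  Item 12: 0.47 * 0.53 = 0.2491
Sum(p_i * q_i) = 0.1771 + 0.2451 + 0.2436 + 0.1716 + 0.21 + 0.2475 + 0.2491 + 0.2436 + 0.2436 + 0.2419 + 0.2331 + 0.2491 = 2.7553
KR-20 = (k/(k-1)) * (1 - Sum(p_i*q_i) / Var_total)
= (12/11) * (1 - 2.7553/4.95)
= 1.0909 * 0.4434
KR-20 = 0.4837

0.4837


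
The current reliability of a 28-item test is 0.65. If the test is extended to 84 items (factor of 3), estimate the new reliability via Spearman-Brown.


r_new = (n * rxx) / (1 + (n-1) * rxx)
r_new = (3 * 0.65) / (1 + 2 * 0.65)
r_new = 1.95 / 2.3
r_new = 0.8478

0.8478


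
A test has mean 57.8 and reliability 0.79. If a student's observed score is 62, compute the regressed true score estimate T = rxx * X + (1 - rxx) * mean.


T_est = rxx * X + (1 - rxx) * mean
T_est = 0.79 * 62 + 0.21 * 57.8
T_est = 48.98 + 12.138
T_est = 61.118

61.118


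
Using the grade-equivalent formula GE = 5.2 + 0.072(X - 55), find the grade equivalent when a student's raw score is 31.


raw - median = 31 - 55 = -24
slope * diff = 0.072 * -24 = -1.728
GE = 5.2 + -1.728
GE = 3.472

3.472


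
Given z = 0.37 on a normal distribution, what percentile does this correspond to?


CDF(z) = 0.5 * (1 + erf(z/sqrt(2)))
erf(0.2616) = 0.2886
CDF = 0.6443
Percentile rank = 0.6443 * 100 = 64.43

64.43


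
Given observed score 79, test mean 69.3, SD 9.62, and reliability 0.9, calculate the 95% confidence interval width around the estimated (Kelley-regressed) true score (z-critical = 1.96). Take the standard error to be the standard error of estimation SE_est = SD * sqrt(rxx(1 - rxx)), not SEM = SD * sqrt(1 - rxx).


True score estimate = 0.9*79 + 0.1*69.3 = 78.03
SE_est = SD * sqrt(rxx * (1 - rxx)) = 9.62 * sqrt(0.9 * 0.1) = 9.62 * sqrt(0.09) = 2.886
CI = T_est +/- z * SE_est, so width = 2 * z * SE_est = 2 * 1.96 * 2.886
Width = 11.3131

11.3131


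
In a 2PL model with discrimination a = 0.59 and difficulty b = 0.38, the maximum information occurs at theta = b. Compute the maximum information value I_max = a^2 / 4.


For 2PL, max info at theta = b = 0.38
I_max = a^2 / 4 = 0.59^2 / 4
= 0.3481 / 4
I_max = 0.087

0.087


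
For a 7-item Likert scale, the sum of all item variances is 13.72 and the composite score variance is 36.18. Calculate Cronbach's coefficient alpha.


alpha = (k/(k-1)) * (1 - sum(si^2)/s_total^2)
= (7/6) * (1 - 13.72/36.18)
alpha = 0.7242

0.7242


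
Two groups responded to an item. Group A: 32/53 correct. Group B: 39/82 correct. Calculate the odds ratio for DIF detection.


Odds_A = 32/21 = 1.5238
Odds_B = 39/43 = 0.907
OR = Odds_A / Odds_B = 1.5238 / 0.907
Exactly, OR = (32 * 43) / (21 * 39) = 1376 / 819
OR = 1.6801

1.6801


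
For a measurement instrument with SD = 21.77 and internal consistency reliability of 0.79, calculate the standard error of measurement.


SEM = SD * sqrt(1 - rxx)
SEM = 21.77 * sqrt(1 - 0.79)
SEM = 21.77 * sqrt(0.21) = 21.77 * 0.458258
SEM = 9.9763

9.9763


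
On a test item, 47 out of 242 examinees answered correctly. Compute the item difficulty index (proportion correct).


Item difficulty p = number correct / total examinees
p = 47 / 242
p = 0.1942

0.1942


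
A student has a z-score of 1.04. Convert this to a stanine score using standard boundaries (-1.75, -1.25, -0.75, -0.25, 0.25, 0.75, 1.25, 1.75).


Stanine boundaries: [-1.75, -1.25, -0.75, -0.25, 0.25, 0.75, 1.25, 1.75]
z = 1.04
Check each boundary:
  z >= -1.75 -> could be stanine 2
  z >= -1.25 -> could be stanine 3
  z >= -0.75 -> could be stanine 4
  z >= -0.25 -> could be stanine 5
  z >= 0.25 -> could be stanine 6
  z >= 0.75 -> could be stanine 7
  z < 1.25
  z < 1.75
Highest qualifying boundary gives stanine = 7

7


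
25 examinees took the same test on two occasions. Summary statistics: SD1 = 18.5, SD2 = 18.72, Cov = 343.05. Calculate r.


r = cov(X,Y) / (SD_X * SD_Y)
r = 343.05 / (18.5 * 18.72)
r = 343.05 / 346.32
r = 0.9906

0.9906


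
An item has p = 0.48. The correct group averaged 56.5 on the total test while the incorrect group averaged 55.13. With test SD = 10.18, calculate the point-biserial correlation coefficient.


q = 1 - p = 0.52
rpb = ((M1 - M0) / SD) * sqrt(p * q)
rpb = ((56.5 - 55.13) / 10.18) * sqrt(0.48 * 0.52)
rpb = 0.0672

0.0672


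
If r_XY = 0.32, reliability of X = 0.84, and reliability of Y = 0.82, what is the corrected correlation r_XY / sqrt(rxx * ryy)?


r_corrected = rxy / sqrt(rxx * ryy)
= 0.32 / sqrt(0.84 * 0.82)
= 0.32 / sqrt(0.6888)
= 0.32 / 0.82994
r_corrected = 0.3856

0.3856


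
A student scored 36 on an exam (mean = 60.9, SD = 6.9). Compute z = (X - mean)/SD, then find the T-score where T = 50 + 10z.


z = (X - mean) / SD = (36 - 60.9) / 6.9
z = -24.9 / 6.9
z = -3.6087
T-score = T = 50 + 10z
Carry z at full precision (z = -24.9 / 6.9) into the conversion:
T-score = 50 + 10 * (-24.9 / 6.9) = 50 + -249 / 6.9
T-score = 50 + -36.087
T-score = 13.913

13.913


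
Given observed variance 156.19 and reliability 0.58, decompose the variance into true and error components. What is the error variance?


var_true = rxx * var_obs = 0.58 * 156.19 = 90.5902
var_error = var_obs - var_true
var_error = 156.19 - 90.5902
var_error = 65.5998

65.5998


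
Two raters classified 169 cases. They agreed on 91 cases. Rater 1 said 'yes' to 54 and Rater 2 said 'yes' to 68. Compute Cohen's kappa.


P_o = 91/169 = 0.538462
P_e = (54*68 + 115*101) / 28561 = 0.53524
kappa = (P_o - P_e) / (1 - P_e)
kappa = (0.538462 - 0.53524) / (1 - 0.53524)
kappa = 0.0069

0.0069


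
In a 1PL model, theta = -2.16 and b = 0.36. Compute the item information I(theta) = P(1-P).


P = 1/(1+exp(-(-2.16-0.36))) = 0.0745
I = P*(1-P) = 0.0745 * 0.9255
I = 0.0689

0.0689


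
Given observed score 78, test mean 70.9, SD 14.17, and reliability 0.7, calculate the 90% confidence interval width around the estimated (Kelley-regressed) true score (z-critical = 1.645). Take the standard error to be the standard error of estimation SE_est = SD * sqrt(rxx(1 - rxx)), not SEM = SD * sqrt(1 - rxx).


True score estimate = 0.7*78 + 0.3*70.9 = 75.87
SE_est = SD * sqrt(rxx * (1 - rxx)) = 14.17 * sqrt(0.7 * 0.3) = 14.17 * sqrt(0.21) = 6.49351
CI = T_est +/- z * SE_est, so width = 2 * z * SE_est = 2 * 1.645 * 6.49351
Width = 21.3636

21.3636


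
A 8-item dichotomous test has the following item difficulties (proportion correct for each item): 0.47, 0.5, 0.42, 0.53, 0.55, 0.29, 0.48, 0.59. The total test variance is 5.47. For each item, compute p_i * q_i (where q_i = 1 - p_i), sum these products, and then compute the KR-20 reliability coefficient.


For each item, compute p_i * q_i:
  Item 1: 0.47 * 0.53 = 0.2491
  Item 2: 0.5 * 0.5 = 0.25
  Item 3: 0.42 * 0.58 = 0.2436
  Item 4: 0.53 * 0.47 = 0.2491
  Item 5: 0.55 * 0.45 = 0.2475
  Item 6: 0.29 * 0.71 = 0.2059
  Item 7: 0.48 * 0.52 = 0.2496
  Item 8: 0.59 * 0.41 = 0.2419
Sum(p_i * q_i) = 0.2491 + 0.25 + 0.2436 + 0.2491 + 0.2475 + 0.2059 + 0.2496 + 0.2419 = 1.9367
KR-20 = (k/(k-1)) * (1 - Sum(p_i*q_i) / Var_total)
= (8/7) * (1 - 1.9367/5.47)
= 1.1429 * 0.6459
KR-20 = 0.7382

0.7382


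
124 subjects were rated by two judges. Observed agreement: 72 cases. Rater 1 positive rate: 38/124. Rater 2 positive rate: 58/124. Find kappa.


P_o = 72/124 = 0.580645
P_e = (38*58 + 86*66) / 15376 = 0.512487
kappa = (P_o - P_e) / (1 - P_e)
kappa = (0.580645 - 0.512487) / (1 - 0.512487)
kappa = 0.1398

0.1398


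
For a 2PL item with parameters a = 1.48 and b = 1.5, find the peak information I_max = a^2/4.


For 2PL, max info at theta = b = 1.5
I_max = a^2 / 4 = 1.48^2 / 4
= 2.1904 / 4
I_max = 0.5476

0.5476


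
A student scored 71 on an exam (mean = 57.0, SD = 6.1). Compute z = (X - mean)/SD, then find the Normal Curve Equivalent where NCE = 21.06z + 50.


z = (X - mean) / SD = (71 - 57.0) / 6.1
z = 14.0 / 6.1
z = 2.2951
NCE = NCE = 21.06z + 50
Carry z at full precision (z = 14.0 / 6.1) into the conversion:
NCE = 21.06 * (14.0 / 6.1) + 50 = 294.84 / 6.1 + 50
NCE = 48.3344 + 50
NCE = 98.3344

98.3344


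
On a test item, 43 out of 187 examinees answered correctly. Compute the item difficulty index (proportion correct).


Item difficulty p = number correct / total examinees
p = 43 / 187
p = 0.2299

0.2299


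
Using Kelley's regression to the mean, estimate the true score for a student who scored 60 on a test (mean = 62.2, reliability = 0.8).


T_est = rxx * X + (1 - rxx) * mean
T_est = 0.8 * 60 + 0.2 * 62.2
T_est = 48.0 + 12.44
T_est = 60.44

60.44


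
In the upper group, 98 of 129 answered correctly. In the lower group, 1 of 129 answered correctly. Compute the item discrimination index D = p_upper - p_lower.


p_upper = 98/129 = 0.7597
p_lower = 1/129 = 0.0078
D = 0.7597 - 0.0078 = 0.7519

0.7519


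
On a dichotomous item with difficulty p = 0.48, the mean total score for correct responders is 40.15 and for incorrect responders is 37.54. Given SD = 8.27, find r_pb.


q = 1 - p = 0.52
rpb = ((M1 - M0) / SD) * sqrt(p * q)
rpb = ((40.15 - 37.54) / 8.27) * sqrt(0.48 * 0.52)
rpb = 0.1577

0.1577


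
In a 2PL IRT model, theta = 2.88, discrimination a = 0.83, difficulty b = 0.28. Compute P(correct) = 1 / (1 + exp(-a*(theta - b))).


a*(theta - b) = 0.83 * (2.88 - 0.28) = 2.158
exp(-2.158) = 0.1156
P = 1 / (1 + 0.1156)
P = 0.8964

0.8964


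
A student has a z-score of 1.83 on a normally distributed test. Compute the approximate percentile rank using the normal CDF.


CDF(z) = 0.5 * (1 + erf(z/sqrt(2)))
erf(1.294) = 0.9328
CDF = 0.9664
Percentile rank = 0.9664 * 100 = 96.64

96.64


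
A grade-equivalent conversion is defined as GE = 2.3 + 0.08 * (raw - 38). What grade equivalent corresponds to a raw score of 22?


raw - median = 22 - 38 = -16
slope * diff = 0.08 * -16 = -1.28
GE = 2.3 + -1.28
GE = 1.02

1.02


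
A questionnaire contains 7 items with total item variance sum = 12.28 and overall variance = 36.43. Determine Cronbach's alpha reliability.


alpha = (k/(k-1)) * (1 - sum(si^2)/s_total^2)
= (7/6) * (1 - 12.28/36.43)
alpha = 0.7734

0.7734


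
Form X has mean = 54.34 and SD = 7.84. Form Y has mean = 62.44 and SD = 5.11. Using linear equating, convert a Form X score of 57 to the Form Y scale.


slope = SD_Y / SD_X = 5.11 / 7.84 ~ 0.6518
intercept = mean_Y - slope * mean_X = 62.44 - (5.11 / 7.84) * 54.34 ~ 27.022
Y = slope * X + intercept. To avoid rounding drift from the rounded slope/intercept, evaluate the equivalent form Y = mean_Y + SD_Y * (X - mean_X) / SD_X at full precision:
Y = 62.44 + 5.11 * (57 - 54.34) / 7.84
Y = 62.44 + 5.11 * 2.66 / 7.84
Y = 62.44 + 13.5926 / 7.84
Y = 62.44 + 1.7337
Y = 64.1737

64.1737


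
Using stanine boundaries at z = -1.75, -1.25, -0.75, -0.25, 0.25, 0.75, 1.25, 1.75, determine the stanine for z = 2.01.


Stanine boundaries: [-1.75, -1.25, -0.75, -0.25, 0.25, 0.75, 1.25, 1.75]
z = 2.01
Check each boundary:
  z >= -1.75 -> could be stanine 2
  z >= -1.25 -> could be stanine 3
  z >= -0.75 -> could be stanine 4
  z >= -0.25 -> could be stanine 5
  z >= 0.25 -> could be stanine 6
  z >= 0.75 -> could be stanine 7
  z >= 1.25 -> could be stanine 8
  z >= 1.75 -> could be stanine 9
Highest qualifying boundary gives stanine = 9

9


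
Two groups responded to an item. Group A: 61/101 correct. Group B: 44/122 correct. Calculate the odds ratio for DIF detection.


Odds_A = 61/40 = 1.525
Odds_B = 44/78 = 0.5641
OR = Odds_A / Odds_B = 1.525 / 0.5641
Exactly, OR = (61 * 78) / (40 * 44) = 4758 / 1760
OR = 2.7034

2.7034


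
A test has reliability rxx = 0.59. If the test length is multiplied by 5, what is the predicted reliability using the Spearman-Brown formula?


r_new = (n * rxx) / (1 + (n-1) * rxx)
r_new = (5 * 0.59) / (1 + 4 * 0.59)
r_new = 2.95 / 3.36
r_new = 0.878

0.878


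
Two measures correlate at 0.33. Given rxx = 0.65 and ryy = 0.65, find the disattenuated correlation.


r_corrected = rxy / sqrt(rxx * ryy)
= 0.33 / sqrt(0.65 * 0.65)
= 0.33 / sqrt(0.4225)
= 0.33 / 0.65
r_corrected = 0.5077

0.5077


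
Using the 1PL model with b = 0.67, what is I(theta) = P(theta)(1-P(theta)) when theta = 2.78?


P = 1/(1+exp(-(2.78-0.67))) = 0.8919
I = P*(1-P) = 0.8919 * 0.1081
I = 0.0964

0.0964


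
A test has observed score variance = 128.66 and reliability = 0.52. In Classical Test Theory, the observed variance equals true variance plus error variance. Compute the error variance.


var_true = rxx * var_obs = 0.52 * 128.66 = 66.9032
var_error = var_obs - var_true
var_error = 128.66 - 66.9032
var_error = 61.7568

61.7568


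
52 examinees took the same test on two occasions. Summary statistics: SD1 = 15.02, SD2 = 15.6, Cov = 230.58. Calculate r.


r = cov(X,Y) / (SD_X * SD_Y)
r = 230.58 / (15.02 * 15.6)
r = 230.58 / 234.312
r = 0.9841

0.9841


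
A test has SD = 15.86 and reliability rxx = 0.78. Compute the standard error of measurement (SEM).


SEM = SD * sqrt(1 - rxx)
SEM = 15.86 * sqrt(1 - 0.78)
SEM = 15.86 * sqrt(0.22) = 15.86 * 0.469042
SEM = 7.439

7.439


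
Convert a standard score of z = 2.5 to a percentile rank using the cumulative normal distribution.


CDF(z) = 0.5 * (1 + erf(z/sqrt(2)))
erf(1.7678) = 0.9876
CDF = 0.9938
Percentile rank = 0.9938 * 100 = 99.38

99.38


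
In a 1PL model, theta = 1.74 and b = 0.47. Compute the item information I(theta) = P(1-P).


P = 1/(1+exp(-(1.74-0.47))) = 0.7807
I = P*(1-P) = 0.7807 * 0.2193
I = 0.1712

0.1712


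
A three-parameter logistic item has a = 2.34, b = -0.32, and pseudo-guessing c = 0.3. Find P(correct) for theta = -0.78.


logit = 2.34*(-0.78 - -0.32) = -1.0764
P* = 1/(1 + exp(--1.0764)) = 0.2542
P = 0.3 + (1 - 0.3) * 0.2542
P = 0.4779

0.4779


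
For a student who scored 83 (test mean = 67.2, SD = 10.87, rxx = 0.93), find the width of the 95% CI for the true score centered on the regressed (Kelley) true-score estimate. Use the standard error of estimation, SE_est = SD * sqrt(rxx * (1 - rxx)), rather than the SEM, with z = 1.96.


True score estimate = 0.93*83 + 0.07*67.2 = 81.894
SE_est = SD * sqrt(rxx * (1 - rxx)) = 10.87 * sqrt(0.93 * 0.07) = 10.87 * sqrt(0.0651) = 2.773448
CI = T_est +/- z * SE_est, so width = 2 * z * SE_est = 2 * 1.96 * 2.773448
Width = 10.8719

10.8719


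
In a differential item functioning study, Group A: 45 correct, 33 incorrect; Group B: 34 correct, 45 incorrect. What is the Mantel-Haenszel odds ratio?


Odds_A = 45/33 = 1.3636
Odds_B = 34/45 = 0.7556
OR = Odds_A / Odds_B = 1.3636 / 0.7556
Exactly, OR = (45 * 45) / (33 * 34) = 2025 / 1122
OR = 1.8048

1.8048


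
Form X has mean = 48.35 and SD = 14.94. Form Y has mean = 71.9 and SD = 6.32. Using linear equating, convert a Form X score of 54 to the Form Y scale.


slope = SD_Y / SD_X = 6.32 / 14.94 ~ 0.423
intercept = mean_Y - slope * mean_X = 71.9 - (6.32 / 14.94) * 48.35 ~ 51.4467
Y = slope * X + intercept. To avoid rounding drift from the rounded slope/intercept, evaluate the equivalent form Y = mean_Y + SD_Y * (X - mean_X) / SD_X at full precision:
Y = 71.9 + 6.32 * (54 - 48.35) / 14.94
Y = 71.9 + 6.32 * 5.65 / 14.94
Y = 71.9 + 35.708 / 14.94
Y = 71.9 + 2.3901
Y = 74.2901

74.2901


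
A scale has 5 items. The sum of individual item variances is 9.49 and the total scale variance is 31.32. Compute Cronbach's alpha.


alpha = (k/(k-1)) * (1 - sum(si^2)/s_total^2)
= (5/4) * (1 - 9.49/31.32)
alpha = 0.8712

0.8712


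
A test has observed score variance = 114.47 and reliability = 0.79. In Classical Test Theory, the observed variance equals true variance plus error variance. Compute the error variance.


var_true = rxx * var_obs = 0.79 * 114.47 = 90.4313
var_error = var_obs - var_true
var_error = 114.47 - 90.4313
var_error = 24.0387

24.0387


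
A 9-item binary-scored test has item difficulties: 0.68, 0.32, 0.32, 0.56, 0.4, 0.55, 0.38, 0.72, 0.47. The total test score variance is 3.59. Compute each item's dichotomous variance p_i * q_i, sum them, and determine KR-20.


For each item, compute p_i * q_i:
  Item 1: 0.68 * 0.32 = 0.2176
  Item 2: 0.32 * 0.68 = 0.2176
  Item 3: 0.32 * 0.68 = 0.2176
  Item 4: 0.56 * 0.44 = 0.2464
  Item 5: 0.4 * 0.6 = 0.24
  Item 6: 0.55 * 0.45 = 0.2475
  Item 7: 0.38 * 0.62 = 0.2356
  Item 8: 0.72 * 0.28 = 0.2016
  Item 9: 0.47 * 0.53 = 0.2491
Sum(p_i * q_i) = 0.2176 + 0.2176 + 0.2176 + 0.2464 + 0.24 + 0.2475 + 0.2356 + 0.2016 + 0.2491 = 2.073
KR-20 = (k/(k-1)) * (1 - Sum(p_i*q_i) / Var_total)
= (9/8) * (1 - 2.073/3.59)
= 1.125 * 0.4226
KR-20 = 0.4754

0.4754


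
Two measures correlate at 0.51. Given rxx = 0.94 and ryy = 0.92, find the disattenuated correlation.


r_corrected = rxy / sqrt(rxx * ryy)
= 0.51 / sqrt(0.94 * 0.92)
= 0.51 / sqrt(0.8648)
= 0.51 / 0.929946
r_corrected = 0.5484

0.5484


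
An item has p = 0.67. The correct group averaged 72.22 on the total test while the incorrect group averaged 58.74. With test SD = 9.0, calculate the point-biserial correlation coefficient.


q = 1 - p = 0.33
rpb = ((M1 - M0) / SD) * sqrt(p * q)
rpb = ((72.22 - 58.74) / 9.0) * sqrt(0.67 * 0.33)
rpb = 0.7043

0.7043


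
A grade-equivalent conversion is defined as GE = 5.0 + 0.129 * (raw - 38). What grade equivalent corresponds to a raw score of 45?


raw - median = 45 - 38 = 7
slope * diff = 0.129 * 7 = 0.903
GE = 5.0 + 0.903
GE = 5.903

5.903


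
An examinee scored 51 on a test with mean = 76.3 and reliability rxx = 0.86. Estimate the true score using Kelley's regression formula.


T_est = rxx * X + (1 - rxx) * mean
T_est = 0.86 * 51 + 0.14 * 76.3
T_est = 43.86 + 10.682
T_est = 54.542

54.542


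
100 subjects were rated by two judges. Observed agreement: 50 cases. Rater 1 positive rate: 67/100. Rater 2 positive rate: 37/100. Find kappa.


P_o = 50/100 = 0.5
P_e = (67*37 + 33*63) / 10000 = 0.4558
kappa = (P_o - P_e) / (1 - P_e)
kappa = (0.5 - 0.4558) / (1 - 0.4558)
kappa = 0.0812

0.0812


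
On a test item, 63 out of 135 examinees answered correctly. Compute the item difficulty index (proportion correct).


Item difficulty p = number correct / total examinees
p = 63 / 135
p = 0.4667

0.4667


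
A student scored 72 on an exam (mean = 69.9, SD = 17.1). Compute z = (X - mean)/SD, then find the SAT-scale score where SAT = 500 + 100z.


z = (X - mean) / SD = (72 - 69.9) / 17.1
z = 2.1 / 17.1
z = 0.1228
SAT-scale = SAT = 500 + 100z
Carry z at full precision (z = 2.1 / 17.1) into the conversion:
SAT-scale = 500 + 100 * (2.1 / 17.1) = 500 + 210 / 17.1
SAT-scale = 500 + 12.2807
SAT-scale = 512.2807

512.2807


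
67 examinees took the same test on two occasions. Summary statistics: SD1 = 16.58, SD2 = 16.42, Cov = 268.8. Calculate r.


r = cov(X,Y) / (SD_X * SD_Y)
r = 268.8 / (16.58 * 16.42)
r = 268.8 / 272.2436
r = 0.9874

0.9874


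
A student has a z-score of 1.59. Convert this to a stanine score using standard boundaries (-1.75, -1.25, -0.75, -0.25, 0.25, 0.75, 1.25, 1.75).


Stanine boundaries: [-1.75, -1.25, -0.75, -0.25, 0.25, 0.75, 1.25, 1.75]
z = 1.59
Check each boundary:
  z >= -1.75 -> could be stanine 2
  z >= -1.25 -> could be stanine 3
  z >= -0.75 -> could be stanine 4
  z >= -0.25 -> could be stanine 5
  z >= 0.25 -> could be stanine 6
  z >= 0.75 -> could be stanine 7
  z >= 1.25 -> could be stanine 8
  z < 1.75
Highest qualifying boundary gives stanine = 8

8


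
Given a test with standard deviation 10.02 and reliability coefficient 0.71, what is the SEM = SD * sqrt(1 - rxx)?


SEM = SD * sqrt(1 - rxx)
SEM = 10.02 * sqrt(1 - 0.71)
SEM = 10.02 * sqrt(0.29) = 10.02 * 0.538516
SEM = 5.3959

5.3959


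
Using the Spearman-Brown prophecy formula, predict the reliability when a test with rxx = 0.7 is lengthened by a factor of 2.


r_new = (n * rxx) / (1 + (n-1) * rxx)
r_new = (2 * 0.7) / (1 + 1 * 0.7)
r_new = 1.4 / 1.7
r_new = 0.8235

0.8235


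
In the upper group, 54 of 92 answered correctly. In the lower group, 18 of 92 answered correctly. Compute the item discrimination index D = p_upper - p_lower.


p_upper = 54/92 = 0.587
p_lower = 18/92 = 0.1957
D = 0.587 - 0.1957 = 0.3913

0.3913


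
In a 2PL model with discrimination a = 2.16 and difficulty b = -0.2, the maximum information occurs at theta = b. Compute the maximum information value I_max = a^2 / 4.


For 2PL, max info at theta = b = -0.2
I_max = a^2 / 4 = 2.16^2 / 4
= 4.6656 / 4
I_max = 1.1664

1.1664


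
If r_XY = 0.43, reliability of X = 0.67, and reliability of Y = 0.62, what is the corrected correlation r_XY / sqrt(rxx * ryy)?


r_corrected = rxy / sqrt(rxx * ryy)
= 0.43 / sqrt(0.67 * 0.62)
= 0.43 / sqrt(0.4154)
= 0.43 / 0.644515
r_corrected = 0.6672

0.6672


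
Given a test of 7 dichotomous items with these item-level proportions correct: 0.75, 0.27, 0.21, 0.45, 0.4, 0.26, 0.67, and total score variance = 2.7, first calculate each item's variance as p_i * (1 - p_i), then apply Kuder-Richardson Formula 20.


For each item, compute p_i * q_i:
  Item 1: 0.75 * 0.25 = 0.1875
  Item 2: 0.27 * 0.73 = 0.1971
  Item 3: 0.21 * 0.79 = 0.1659
  Item 4: 0.45 * 0.55 = 0.2475
  Item 5: 0.4 * 0.6 = 0.24
  Item 6: 0.26 * 0.74 = 0.1924
  Item 7: 0.67 * 0.33 = 0.2211
Sum(p_i * q_i) = 0.1875 + 0.1971 + 0.1659 + 0.2475 + 0.24 + 0.1924 + 0.2211 = 1.4515
KR-20 = (k/(k-1)) * (1 - Sum(p_i*q_i) / Var_total)
= (7/6) * (1 - 1.4515/2.7)
= 1.1667 * 0.4624
KR-20 = 0.5395

0.5395


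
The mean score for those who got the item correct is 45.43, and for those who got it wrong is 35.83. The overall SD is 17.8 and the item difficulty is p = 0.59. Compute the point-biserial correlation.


q = 1 - p = 0.41
rpb = ((M1 - M0) / SD) * sqrt(p * q)
rpb = ((45.43 - 35.83) / 17.8) * sqrt(0.59 * 0.41)
rpb = 0.2653

0.2653


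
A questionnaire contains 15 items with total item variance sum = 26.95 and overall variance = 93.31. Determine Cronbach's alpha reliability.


alpha = (k/(k-1)) * (1 - sum(si^2)/s_total^2)
= (15/14) * (1 - 26.95/93.31)
alpha = 0.762

0.762


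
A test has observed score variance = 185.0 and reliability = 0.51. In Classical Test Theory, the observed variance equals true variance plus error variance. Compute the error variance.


var_true = rxx * var_obs = 0.51 * 185.0 = 94.35
var_error = var_obs - var_true
var_error = 185.0 - 94.35
var_error = 90.65

90.65


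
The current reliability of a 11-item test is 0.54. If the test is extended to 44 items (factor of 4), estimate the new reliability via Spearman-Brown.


r_new = (n * rxx) / (1 + (n-1) * rxx)
r_new = (4 * 0.54) / (1 + 3 * 0.54)
r_new = 2.16 / 2.62
r_new = 0.8244

0.8244


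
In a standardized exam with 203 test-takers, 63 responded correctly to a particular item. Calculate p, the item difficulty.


Item difficulty p = number correct / total examinees
p = 63 / 203
p = 0.3103

0.3103


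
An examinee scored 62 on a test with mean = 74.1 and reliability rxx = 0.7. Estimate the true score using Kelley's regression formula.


T_est = rxx * X + (1 - rxx) * mean
T_est = 0.7 * 62 + 0.3 * 74.1
T_est = 43.4 + 22.23
T_est = 65.63

65.63


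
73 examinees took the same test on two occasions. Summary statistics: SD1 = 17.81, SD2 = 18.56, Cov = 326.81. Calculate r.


r = cov(X,Y) / (SD_X * SD_Y)
r = 326.81 / (17.81 * 18.56)
r = 326.81 / 330.5536
r = 0.9887

0.9887


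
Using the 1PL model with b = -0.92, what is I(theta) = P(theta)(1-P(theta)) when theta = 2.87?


P = 1/(1+exp(-(2.87--0.92))) = 0.9779
I = P*(1-P) = 0.9779 * 0.0221
I = 0.0216

0.0216


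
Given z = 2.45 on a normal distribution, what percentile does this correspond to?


CDF(z) = 0.5 * (1 + erf(z/sqrt(2)))
erf(1.7324) = 0.9857
CDF = 0.9929
Percentile rank = 0.9929 * 100 = 99.29

99.29


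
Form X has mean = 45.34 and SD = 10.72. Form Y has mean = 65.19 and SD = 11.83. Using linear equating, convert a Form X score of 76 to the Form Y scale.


slope = SD_Y / SD_X = 11.83 / 10.72 ~ 1.1035
intercept = mean_Y - slope * mean_X = 65.19 - (11.83 / 10.72) * 45.34 ~ 15.1553
Y = slope * X + intercept. To avoid rounding drift from the rounded slope/intercept, evaluate the equivalent form Y = mean_Y + SD_Y * (X - mean_X) / SD_X at full precision:
Y = 65.19 + 11.83 * (76 - 45.34) / 10.72
Y = 65.19 + 11.83 * 30.66 / 10.72
Y = 65.19 + 362.7078 / 10.72
Y = 65.19 + 33.8347
Y = 99.0247

99.0247


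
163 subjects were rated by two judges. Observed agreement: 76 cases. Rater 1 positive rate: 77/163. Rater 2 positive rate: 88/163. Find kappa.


P_o = 76/163 = 0.466258
P_e = (77*88 + 86*75) / 26569 = 0.497798
kappa = (P_o - P_e) / (1 - P_e)
kappa = (0.466258 - 0.497798) / (1 - 0.497798)
kappa = -0.0628

-0.0628


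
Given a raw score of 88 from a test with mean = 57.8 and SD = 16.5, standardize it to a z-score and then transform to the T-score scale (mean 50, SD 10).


z = (X - mean) / SD = (88 - 57.8) / 16.5
z = 30.2 / 16.5
z = 1.8303
T-score = T = 50 + 10z
Carry z at full precision (z = 30.2 / 16.5) into the conversion:
T-score = 50 + 10 * (30.2 / 16.5) = 50 + 302 / 16.5
T-score = 50 + 18.303
T-score = 68.303

68.303


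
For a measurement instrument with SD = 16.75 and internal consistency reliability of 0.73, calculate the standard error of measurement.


SEM = SD * sqrt(1 - rxx)
SEM = 16.75 * sqrt(1 - 0.73)
SEM = 16.75 * sqrt(0.27) = 16.75 * 0.519615
SEM = 8.7036

8.7036


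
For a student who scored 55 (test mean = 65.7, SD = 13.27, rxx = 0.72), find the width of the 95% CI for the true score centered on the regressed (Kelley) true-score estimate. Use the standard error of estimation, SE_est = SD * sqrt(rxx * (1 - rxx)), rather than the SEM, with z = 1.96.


True score estimate = 0.72*55 + 0.28*65.7 = 57.996
SE_est = SD * sqrt(rxx * (1 - rxx)) = 13.27 * sqrt(0.72 * 0.28) = 13.27 * sqrt(0.2016) = 5.958215
CI = T_est +/- z * SE_est, so width = 2 * z * SE_est = 2 * 1.96 * 5.958215
Width = 23.3562

23.3562


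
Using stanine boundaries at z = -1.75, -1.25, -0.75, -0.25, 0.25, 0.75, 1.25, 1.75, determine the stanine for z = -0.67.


Stanine boundaries: [-1.75, -1.25, -0.75, -0.25, 0.25, 0.75, 1.25, 1.75]
z = -0.67
Check each boundary:
  z >= -1.75 -> could be stanine 2
  z >= -1.25 -> could be stanine 3
  z >= -0.75 -> could be stanine 4
  z < -0.25
  z < 0.25
  z < 0.75
  z < 1.25
  z < 1.75
Highest qualifying boundary gives stanine = 4

4


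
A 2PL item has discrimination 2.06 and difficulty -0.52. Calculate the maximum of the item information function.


For 2PL, max info at theta = b = -0.52
I_max = a^2 / 4 = 2.06^2 / 4
= 4.2436 / 4
I_max = 1.0609

1.0609


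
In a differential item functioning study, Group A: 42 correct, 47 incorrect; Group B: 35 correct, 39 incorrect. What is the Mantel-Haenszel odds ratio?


Odds_A = 42/47 = 0.8936
Odds_B = 35/39 = 0.8974
OR = Odds_A / Odds_B = 0.8936 / 0.8974
Exactly, OR = (42 * 39) / (47 * 35) = 1638 / 1645
OR = 0.9957

0.9957


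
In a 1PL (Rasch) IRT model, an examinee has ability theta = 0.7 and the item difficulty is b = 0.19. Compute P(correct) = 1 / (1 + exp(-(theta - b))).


theta - b = 0.7 - 0.19 = 0.51
exp(-(theta - b)) = exp(-0.51) = 0.6005
P = 1 / (1 + 0.6005)
P = 0.6248

0.6248


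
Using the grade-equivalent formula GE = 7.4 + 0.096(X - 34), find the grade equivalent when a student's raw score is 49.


raw - median = 49 - 34 = 15
slope * diff = 0.096 * 15 = 1.44
GE = 7.4 + 1.44
GE = 8.84

8.84


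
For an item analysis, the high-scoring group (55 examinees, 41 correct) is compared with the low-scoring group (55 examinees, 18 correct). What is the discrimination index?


p_upper = 41/55 = 0.7455
p_lower = 18/55 = 0.3273
D = 0.7455 - 0.3273 = 0.4182

0.4182


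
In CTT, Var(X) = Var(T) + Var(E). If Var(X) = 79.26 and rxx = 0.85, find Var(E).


var_true = rxx * var_obs = 0.85 * 79.26 = 67.371
var_error = var_obs - var_true
var_error = 79.26 - 67.371
var_error = 11.889

11.889


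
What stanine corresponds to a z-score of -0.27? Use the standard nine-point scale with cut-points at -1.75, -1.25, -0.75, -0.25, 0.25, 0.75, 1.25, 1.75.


Stanine boundaries: [-1.75, -1.25, -0.75, -0.25, 0.25, 0.75, 1.25, 1.75]
z = -0.27
Check each boundary:
  z >= -1.75 -> could be stanine 2
  z >= -1.25 -> could be stanine 3
  z >= -0.75 -> could be stanine 4
  z < -0.25
  z < 0.25
  z < 0.75
  z < 1.25
  z < 1.75
Highest qualifying boundary gives stanine = 4

4


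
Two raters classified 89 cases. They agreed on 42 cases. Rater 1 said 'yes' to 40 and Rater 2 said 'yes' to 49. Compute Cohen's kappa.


P_o = 42/89 = 0.47191
P_e = (40*49 + 49*40) / 7921 = 0.494887
kappa = (P_o - P_e) / (1 - P_e)
kappa = (0.47191 - 0.494887) / (1 - 0.494887)
kappa = -0.0455

-0.0455


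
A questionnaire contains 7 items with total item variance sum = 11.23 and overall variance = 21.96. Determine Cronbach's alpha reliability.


alpha = (k/(k-1)) * (1 - sum(si^2)/s_total^2)
= (7/6) * (1 - 11.23/21.96)
alpha = 0.5701

0.5701


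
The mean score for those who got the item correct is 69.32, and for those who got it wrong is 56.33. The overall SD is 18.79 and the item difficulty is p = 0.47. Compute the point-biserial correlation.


q = 1 - p = 0.53
rpb = ((M1 - M0) / SD) * sqrt(p * q)
rpb = ((69.32 - 56.33) / 18.79) * sqrt(0.47 * 0.53)
rpb = 0.345

0.345


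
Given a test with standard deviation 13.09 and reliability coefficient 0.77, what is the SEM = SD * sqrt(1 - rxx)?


SEM = SD * sqrt(1 - rxx)
SEM = 13.09 * sqrt(1 - 0.77)
SEM = 13.09 * sqrt(0.23) = 13.09 * 0.479583
SEM = 6.2777

6.2777


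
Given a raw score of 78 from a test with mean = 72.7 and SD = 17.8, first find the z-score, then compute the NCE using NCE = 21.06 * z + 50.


z = (X - mean) / SD = (78 - 72.7) / 17.8
z = 5.3 / 17.8
z = 0.2978
NCE = NCE = 21.06z + 50
Carry z at full precision (z = 5.3 / 17.8) into the conversion:
NCE = 21.06 * (5.3 / 17.8) + 50 = 111.618 / 17.8 + 50
NCE = 6.2707 + 50
NCE = 56.2707

56.2707


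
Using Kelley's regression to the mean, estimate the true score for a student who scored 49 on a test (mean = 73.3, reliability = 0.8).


T_est = rxx * X + (1 - rxx) * mean
T_est = 0.8 * 49 + 0.2 * 73.3
T_est = 39.2 + 14.66
T_est = 53.86

53.86


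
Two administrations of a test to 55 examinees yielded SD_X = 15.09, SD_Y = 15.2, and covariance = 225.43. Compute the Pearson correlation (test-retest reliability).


r = cov(X,Y) / (SD_X * SD_Y)
r = 225.43 / (15.09 * 15.2)
r = 225.43 / 229.368
r = 0.9828

0.9828


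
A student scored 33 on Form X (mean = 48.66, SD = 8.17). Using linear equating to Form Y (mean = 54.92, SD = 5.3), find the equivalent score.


slope = SD_Y / SD_X = 5.3 / 8.17 ~ 0.6487
intercept = mean_Y - slope * mean_X = 54.92 - (5.3 / 8.17) * 48.66 ~ 23.3535
Y = slope * X + intercept. To avoid rounding drift from the rounded slope/intercept, evaluate the equivalent form Y = mean_Y + SD_Y * (X - mean_X) / SD_X at full precision:
Y = 54.92 + 5.3 * (33 - 48.66) / 8.17
Y = 54.92 - 5.3 * 15.66 / 8.17
Y = 54.92 - 82.998 / 8.17
Y = 54.92 - 10.1589
Y = 44.7611

44.7611


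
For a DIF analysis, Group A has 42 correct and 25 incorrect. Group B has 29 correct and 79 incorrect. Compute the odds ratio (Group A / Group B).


Odds_A = 42/25 = 1.68
Odds_B = 29/79 = 0.3671
OR = Odds_A / Odds_B = 1.68 / 0.3671
Exactly, OR = (42 * 79) / (25 * 29) = 3318 / 725
OR = 4.5766

4.5766


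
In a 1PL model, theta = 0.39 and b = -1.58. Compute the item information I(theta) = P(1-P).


P = 1/(1+exp(-(0.39--1.58))) = 0.8776
I = P*(1-P) = 0.8776 * 0.1224
I = 0.1074

0.1074


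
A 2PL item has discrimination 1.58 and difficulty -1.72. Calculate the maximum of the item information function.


For 2PL, max info at theta = b = -1.72
I_max = a^2 / 4 = 1.58^2 / 4
= 2.4964 / 4
I_max = 0.6241

0.6241


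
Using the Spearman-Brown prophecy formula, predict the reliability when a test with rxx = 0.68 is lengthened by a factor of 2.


r_new = (n * rxx) / (1 + (n-1) * rxx)
r_new = (2 * 0.68) / (1 + 1 * 0.68)
r_new = 1.36 / 1.68
r_new = 0.8095

0.8095


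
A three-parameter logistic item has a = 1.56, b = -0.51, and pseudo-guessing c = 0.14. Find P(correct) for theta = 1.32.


logit = 1.56*(1.32 - -0.51) = 2.8548
P* = 1/(1 + exp(-2.8548)) = 0.9456
P = 0.14 + (1 - 0.14) * 0.9456
P = 0.9532

0.9532


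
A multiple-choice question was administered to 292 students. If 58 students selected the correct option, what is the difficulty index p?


Item difficulty p = number correct / total examinees
p = 58 / 292
p = 0.1986

0.1986


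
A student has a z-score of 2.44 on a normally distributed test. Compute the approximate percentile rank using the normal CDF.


CDF(z) = 0.5 * (1 + erf(z/sqrt(2)))
erf(1.7253) = 0.9853
CDF = 0.9927
Percentile rank = 0.9927 * 100 = 99.27

99.27


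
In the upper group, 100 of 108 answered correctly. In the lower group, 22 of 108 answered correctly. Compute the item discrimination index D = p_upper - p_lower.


p_upper = 100/108 = 0.9259
p_lower = 22/108 = 0.2037
D = 0.9259 - 0.2037 = 0.7222

0.7222


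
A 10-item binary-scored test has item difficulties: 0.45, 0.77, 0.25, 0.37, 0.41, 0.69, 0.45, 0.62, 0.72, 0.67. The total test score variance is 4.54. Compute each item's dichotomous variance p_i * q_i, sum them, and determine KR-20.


For each item, compute p_i * q_i:
  Item 1: 0.45 * 0.55 = 0.2475
  Item 2: 0.77 * 0.23 = 0.1771
  Item 3: 0.25 * 0.75 = 0.1875
  Item 4: 0.37 * 0.63 = 0.2331
  Item 5: 0.41 * 0.59 = 0.2419
  Item 6: 0.69 * 0.31 = 0.2139
  Item 7: 0.45 * 0.55 = 0.2475
  Item 8: 0.62 * 0.38 = 0.2356
  Item 9: 0.72 * 0.28 = 0.2016
  Item 10: 0.67 * 0.33 = 0.2211
Sum(p_i * q_i) = 0.2475 + 0.1771 + 0.1875 + 0.2331 + 0.2419 + 0.2139 + 0.2475 + 0.2356 + 0.2016 + 0.2211 = 2.2068
KR-20 = (k/(k-1)) * (1 - Sum(p_i*q_i) / Var_total)
= (10/9) * (1 - 2.2068/4.54)
= 1.1111 * 0.5139
KR-20 = 0.571

0.571


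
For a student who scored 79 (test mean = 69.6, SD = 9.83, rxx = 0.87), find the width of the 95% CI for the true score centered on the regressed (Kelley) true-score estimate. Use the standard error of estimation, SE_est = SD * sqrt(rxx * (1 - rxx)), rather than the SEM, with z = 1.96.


True score estimate = 0.87*79 + 0.13*69.6 = 77.778
SE_est = SD * sqrt(rxx * (1 - rxx)) = 9.83 * sqrt(0.87 * 0.13) = 9.83 * sqrt(0.1131) = 3.305863
CI = T_est +/- z * SE_est, so width = 2 * z * SE_est = 2 * 1.96 * 3.305863
Width = 12.959

12.959


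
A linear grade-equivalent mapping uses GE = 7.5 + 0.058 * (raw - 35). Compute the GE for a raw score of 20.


raw - median = 20 - 35 = -15
slope * diff = 0.058 * -15 = -0.87
GE = 7.5 + -0.87
GE = 6.63

6.63


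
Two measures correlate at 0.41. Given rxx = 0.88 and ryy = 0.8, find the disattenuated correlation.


r_corrected = rxy / sqrt(rxx * ryy)
= 0.41 / sqrt(0.88 * 0.8)
= 0.41 / sqrt(0.704)
= 0.41 / 0.839047
r_corrected = 0.4886

0.4886


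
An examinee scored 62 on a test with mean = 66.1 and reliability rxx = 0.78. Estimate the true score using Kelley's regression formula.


T_est = rxx * X + (1 - rxx) * mean
T_est = 0.78 * 62 + 0.22 * 66.1
T_est = 48.36 + 14.542
T_est = 62.902

62.902


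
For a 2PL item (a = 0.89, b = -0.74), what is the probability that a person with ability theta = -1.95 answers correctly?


a*(theta - b) = 0.89 * (-1.95 - -0.74) = -1.0769
exp(--1.0769) = 2.9356
P = 1 / (1 + 2.9356)
P = 0.2541

0.2541


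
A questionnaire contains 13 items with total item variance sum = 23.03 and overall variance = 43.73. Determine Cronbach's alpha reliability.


alpha = (k/(k-1)) * (1 - sum(si^2)/s_total^2)
= (13/12) * (1 - 23.03/43.73)
alpha = 0.5128

0.5128


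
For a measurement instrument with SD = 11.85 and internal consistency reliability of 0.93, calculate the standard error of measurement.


SEM = SD * sqrt(1 - rxx)
SEM = 11.85 * sqrt(1 - 0.93)
SEM = 11.85 * sqrt(0.07) = 11.85 * 0.264575
SEM = 3.1352

3.1352


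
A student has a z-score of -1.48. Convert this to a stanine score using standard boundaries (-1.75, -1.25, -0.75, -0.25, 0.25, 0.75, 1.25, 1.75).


Stanine boundaries: [-1.75, -1.25, -0.75, -0.25, 0.25, 0.75, 1.25, 1.75]
z = -1.48
Check each boundary:
  z >= -1.75 -> could be stanine 2
  z < -1.25
  z < -0.75
  z < -0.25
  z < 0.25
  z < 0.75
  z < 1.25
  z < 1.75
Highest qualifying boundary gives stanine = 2

2


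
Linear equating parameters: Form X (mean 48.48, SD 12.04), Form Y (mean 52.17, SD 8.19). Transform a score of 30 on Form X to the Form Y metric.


slope = SD_Y / SD_X = 8.19 / 12.04 ~ 0.6802
intercept = mean_Y - slope * mean_X = 52.17 - (8.19 / 12.04) * 48.48 ~ 19.1923
Y = slope * X + intercept. To avoid rounding drift from the rounded slope/intercept, evaluate the equivalent form Y = mean_Y + SD_Y * (X - mean_X) / SD_X at full precision:
Y = 52.17 + 8.19 * (30 - 48.48) / 12.04
Y = 52.17 - 8.19 * 18.48 / 12.04
Y = 52.17 - 151.3512 / 12.04
Y = 52.17 - 12.5707
Y = 39.5993

39.5993


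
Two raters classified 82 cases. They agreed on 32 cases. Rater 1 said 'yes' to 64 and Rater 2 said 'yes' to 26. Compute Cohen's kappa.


P_o = 32/82 = 0.390244
P_e = (64*26 + 18*56) / 6724 = 0.397383
kappa = (P_o - P_e) / (1 - P_e)
kappa = (0.390244 - 0.397383) / (1 - 0.397383)
kappa = -0.0118

-0.0118


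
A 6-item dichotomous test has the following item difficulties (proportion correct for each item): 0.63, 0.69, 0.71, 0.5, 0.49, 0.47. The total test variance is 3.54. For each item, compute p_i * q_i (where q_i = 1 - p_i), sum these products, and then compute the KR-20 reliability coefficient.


For each item, compute p_i * q_i:
  Item 1: 0.63 * 0.37 = 0.2331
  Item 2: 0.69 * 0.31 = 0.2139
  Item 3: 0.71 * 0.29 = 0.2059
  Item 4: 0.5 * 0.5 = 0.25
  Item 5: 0.49 * 0.51 = 0.2499
  Item 6: 0.47 * 0.53 = 0.2491
Sum(p_i * q_i) = 0.2331 + 0.2139 + 0.2059 + 0.25 + 0.2499 + 0.2491 = 1.4019
KR-20 = (k/(k-1)) * (1 - Sum(p_i*q_i) / Var_total)
= (6/5) * (1 - 1.4019/3.54)
= 1.2 * 0.604
KR-20 = 0.7248

0.7248


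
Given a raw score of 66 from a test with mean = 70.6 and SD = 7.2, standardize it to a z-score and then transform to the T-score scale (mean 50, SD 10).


z = (X - mean) / SD = (66 - 70.6) / 7.2
z = -4.6 / 7.2
z = -0.6389
T-score = T = 50 + 10z
Carry z at full precision (z = -4.6 / 7.2) into the conversion:
T-score = 50 + 10 * (-4.6 / 7.2) = 50 + -46 / 7.2
T-score = 50 + -6.3889
T-score = 43.6111

43.6111
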